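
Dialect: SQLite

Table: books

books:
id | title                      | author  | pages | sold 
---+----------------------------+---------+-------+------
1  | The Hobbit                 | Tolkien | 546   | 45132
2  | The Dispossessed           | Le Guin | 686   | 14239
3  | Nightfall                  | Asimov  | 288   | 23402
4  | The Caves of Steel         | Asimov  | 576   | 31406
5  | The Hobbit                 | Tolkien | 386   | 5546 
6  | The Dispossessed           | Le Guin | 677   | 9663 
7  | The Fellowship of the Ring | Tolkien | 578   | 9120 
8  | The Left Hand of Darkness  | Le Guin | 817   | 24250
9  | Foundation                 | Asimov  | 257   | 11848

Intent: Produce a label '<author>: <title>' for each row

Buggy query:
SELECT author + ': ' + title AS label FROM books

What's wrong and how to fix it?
Bug: SQLite uses || for string concatenation; + coerces text to numbers (yielding 0)

Fix: Replace + with || to concatenate text

Corrected query:
SELECT author || ': ' || title AS label FROM books

Result:
label                              
-----------------------------------
Tolkien: The Hobbit                
Le Guin: The Dispossessed          
Asimov: Nightfall                  
Asimov: The Caves of Steel         
Tolkien: The Hobbit                
Le Guin: The Dispossessed          
Tolkien: The Fellowship of the Ring
Le Guin: The Left Hand of Darkness 
Asimov: Foundation                 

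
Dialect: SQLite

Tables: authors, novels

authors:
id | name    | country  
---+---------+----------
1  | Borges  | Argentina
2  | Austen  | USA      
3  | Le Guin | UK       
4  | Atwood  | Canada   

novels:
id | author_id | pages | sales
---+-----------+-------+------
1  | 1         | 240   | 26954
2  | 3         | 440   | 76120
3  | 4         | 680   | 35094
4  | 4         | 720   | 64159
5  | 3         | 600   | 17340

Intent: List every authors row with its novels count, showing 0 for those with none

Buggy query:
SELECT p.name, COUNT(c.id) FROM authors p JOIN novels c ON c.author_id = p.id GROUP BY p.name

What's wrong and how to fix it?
Bug: INNER JOIN drops authors rows that have no matching novels rows

Fix: Use LEFT JOIN so parents without children still appear (COUNT(c.id) gives 0)

Corrected query:
SELECT p.name, COUNT(c.id) FROM authors p LEFT JOIN novels c ON c.author_id = p.id GROUP BY p.name

Result:
name    | COUNT(c.id)
--------+------------
Atwood  | 2          
Austen  | 0          
Borges  | 1          
Le Guin | 2          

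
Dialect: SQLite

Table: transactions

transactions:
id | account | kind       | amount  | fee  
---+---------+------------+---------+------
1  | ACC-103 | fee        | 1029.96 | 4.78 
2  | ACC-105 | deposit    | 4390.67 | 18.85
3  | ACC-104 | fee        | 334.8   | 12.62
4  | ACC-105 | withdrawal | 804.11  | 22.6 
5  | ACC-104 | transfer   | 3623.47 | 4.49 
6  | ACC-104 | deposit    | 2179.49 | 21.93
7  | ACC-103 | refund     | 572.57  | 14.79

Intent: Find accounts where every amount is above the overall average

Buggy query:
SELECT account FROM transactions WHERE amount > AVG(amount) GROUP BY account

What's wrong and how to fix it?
Bug: WHERE evaluates per row before aggregation, so AVG() is unavailable

Fix: Use a subquery for AVG and a HAVING MIN(...) filter so the condition holds for every row in the group

Corrected query:
SELECT account FROM transactions GROUP BY account HAVING MIN(amount) > (SELECT AVG(amount) FROM transactions)

Result:
(no rows)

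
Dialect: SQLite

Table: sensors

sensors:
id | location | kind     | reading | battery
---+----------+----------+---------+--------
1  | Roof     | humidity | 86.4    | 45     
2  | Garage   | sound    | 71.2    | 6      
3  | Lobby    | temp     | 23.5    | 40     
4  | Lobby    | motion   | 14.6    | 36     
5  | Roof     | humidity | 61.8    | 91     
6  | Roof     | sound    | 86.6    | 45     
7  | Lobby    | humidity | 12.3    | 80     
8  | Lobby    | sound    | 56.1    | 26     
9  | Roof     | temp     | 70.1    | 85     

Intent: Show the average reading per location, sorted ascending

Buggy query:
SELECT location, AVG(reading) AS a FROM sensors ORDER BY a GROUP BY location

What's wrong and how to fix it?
Bug: GROUP BY must precede ORDER BY

Fix: Move ORDER BY to the end, after GROUP BY

Corrected query:
SELECT location, AVG(reading) AS a FROM sensors GROUP BY location ORDER BY a

Result:
location | a     
---------+-------
Lobby    | 26.625
Garage   | 71.2  
Roof     | 76.225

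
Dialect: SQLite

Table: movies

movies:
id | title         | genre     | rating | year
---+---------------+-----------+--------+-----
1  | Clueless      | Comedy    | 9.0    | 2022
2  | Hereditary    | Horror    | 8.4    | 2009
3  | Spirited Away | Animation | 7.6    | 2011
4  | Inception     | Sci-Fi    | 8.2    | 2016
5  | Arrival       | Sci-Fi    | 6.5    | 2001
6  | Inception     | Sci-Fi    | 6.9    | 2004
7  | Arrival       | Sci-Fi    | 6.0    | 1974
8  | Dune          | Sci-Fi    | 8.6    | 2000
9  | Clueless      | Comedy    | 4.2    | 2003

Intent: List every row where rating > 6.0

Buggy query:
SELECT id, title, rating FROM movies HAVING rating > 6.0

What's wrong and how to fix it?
Bug: HAVING filters the output of aggregation, but this query has no GROUP BY and no aggregate functions, so SQLite rejects it (HAVING clause on a non-aggregate query); the condition here is per row

Fix: Replace HAVING with WHERE since the condition applies to individual rows

Corrected query:
SELECT id, title, rating FROM movies WHERE rating > 6.0

Result:
id | title         | rating
---+---------------+-------
1  | Clueless      | 9     
2  | Hereditary    | 8.4   
3  | Spirited Away | 7.6   
4  | Inception     | 8.2   
5  | Arrival       | 6.5   
6  | Inception     | 6.9   
8  | Dune          | 8.6   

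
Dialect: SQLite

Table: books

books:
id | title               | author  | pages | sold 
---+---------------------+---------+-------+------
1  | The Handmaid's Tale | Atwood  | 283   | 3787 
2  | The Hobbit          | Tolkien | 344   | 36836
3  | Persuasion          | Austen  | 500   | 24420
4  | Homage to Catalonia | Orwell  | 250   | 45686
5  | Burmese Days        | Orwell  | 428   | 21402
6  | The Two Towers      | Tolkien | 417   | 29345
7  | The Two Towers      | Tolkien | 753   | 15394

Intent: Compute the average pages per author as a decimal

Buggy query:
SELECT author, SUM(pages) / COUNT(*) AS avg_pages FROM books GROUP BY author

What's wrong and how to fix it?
Bug: Both operands are integers, so '/' performs integer division and truncates

Fix: Cast one side to REAL so the division keeps the fractional part

Corrected query:
SELECT author, SUM(pages) * 1.0 / COUNT(*) AS avg_pages FROM books GROUP BY author

Result:
author  | avg_pages 
--------+-----------
Atwood  | 283       
Austen  | 500       
Orwell  | 339       
Tolkien | 504.666667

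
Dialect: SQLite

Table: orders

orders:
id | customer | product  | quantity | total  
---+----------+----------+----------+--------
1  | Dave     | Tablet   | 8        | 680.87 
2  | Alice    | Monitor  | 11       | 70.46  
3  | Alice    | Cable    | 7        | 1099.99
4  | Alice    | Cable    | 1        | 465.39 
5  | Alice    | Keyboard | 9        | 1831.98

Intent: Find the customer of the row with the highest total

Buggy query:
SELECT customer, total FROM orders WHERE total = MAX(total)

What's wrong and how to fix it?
Bug: WHERE is evaluated per row; an aggregate over the whole table isn't defined there

Fix: Wrap MAX in a scalar subquery so WHERE compares against a single value

Corrected query:
SELECT customer, total FROM orders WHERE total = (SELECT MAX(total) FROM orders)

Result:
customer | total  
---------+--------
Alice    | 1831.98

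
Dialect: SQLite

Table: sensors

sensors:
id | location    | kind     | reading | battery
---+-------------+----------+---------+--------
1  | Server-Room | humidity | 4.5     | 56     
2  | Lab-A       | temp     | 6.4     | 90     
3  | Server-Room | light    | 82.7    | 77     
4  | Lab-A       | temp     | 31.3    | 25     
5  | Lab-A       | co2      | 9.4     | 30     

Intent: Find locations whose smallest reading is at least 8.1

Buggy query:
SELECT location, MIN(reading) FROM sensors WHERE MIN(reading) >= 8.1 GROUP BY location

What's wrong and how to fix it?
Bug: MIN() in WHERE is a misuse of aggregate

Fix: Use HAVING for the per-group MIN condition

Corrected query:
SELECT location, MIN(reading) FROM sensors GROUP BY location HAVING MIN(reading) >= 8.1

Result:
(no rows)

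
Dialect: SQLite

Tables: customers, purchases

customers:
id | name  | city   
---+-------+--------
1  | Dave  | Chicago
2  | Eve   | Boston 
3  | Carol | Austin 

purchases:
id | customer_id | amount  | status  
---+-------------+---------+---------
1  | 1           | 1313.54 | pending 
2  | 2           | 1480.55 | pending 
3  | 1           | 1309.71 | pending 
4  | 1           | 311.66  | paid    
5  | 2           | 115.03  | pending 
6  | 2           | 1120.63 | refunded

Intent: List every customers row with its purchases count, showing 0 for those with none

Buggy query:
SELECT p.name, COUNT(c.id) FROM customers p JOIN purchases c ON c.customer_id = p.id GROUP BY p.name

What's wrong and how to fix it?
Bug: INNER JOIN drops customers rows that have no matching purchases rows

Fix: Switch to LEFT JOIN to retain unmatched parent rows

Corrected query:
SELECT p.name, COUNT(c.id) FROM customers p LEFT JOIN purchases c ON c.customer_id = p.id GROUP BY p.name

Result:
name  | COUNT(c.id)
------+------------
Carol | 0          
Dave  | 3          
Eve   | 3          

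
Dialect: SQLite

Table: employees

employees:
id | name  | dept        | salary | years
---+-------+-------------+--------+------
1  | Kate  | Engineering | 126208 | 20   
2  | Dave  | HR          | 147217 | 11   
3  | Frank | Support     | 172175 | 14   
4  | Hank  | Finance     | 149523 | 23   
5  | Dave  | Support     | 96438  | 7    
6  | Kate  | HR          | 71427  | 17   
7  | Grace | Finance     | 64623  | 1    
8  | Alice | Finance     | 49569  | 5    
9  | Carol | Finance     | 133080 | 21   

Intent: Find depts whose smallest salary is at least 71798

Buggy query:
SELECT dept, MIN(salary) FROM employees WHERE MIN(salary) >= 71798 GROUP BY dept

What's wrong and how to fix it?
Bug: MIN() in WHERE is a misuse of aggregate

Fix: Replace WHERE with HAVING after the GROUP BY

Corrected query:
SELECT dept, MIN(salary) FROM employees GROUP BY dept HAVING MIN(salary) >= 71798

Result:
dept        | MIN(salary)
------------+------------
Engineering | 126208     
Support     | 96438      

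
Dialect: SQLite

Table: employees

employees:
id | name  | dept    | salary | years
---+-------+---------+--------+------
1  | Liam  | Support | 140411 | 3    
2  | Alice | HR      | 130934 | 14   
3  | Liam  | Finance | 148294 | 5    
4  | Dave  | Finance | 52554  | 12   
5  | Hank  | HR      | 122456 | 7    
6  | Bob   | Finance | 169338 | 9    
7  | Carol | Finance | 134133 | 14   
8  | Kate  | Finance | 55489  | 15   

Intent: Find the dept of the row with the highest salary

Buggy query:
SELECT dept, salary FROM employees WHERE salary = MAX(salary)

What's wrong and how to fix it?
Bug: MAX(salary) is an aggregate and cannot be used directly in WHERE

Fix: Use a subquery: WHERE salary = (SELECT MAX(salary) FROM employees)

Corrected query:
SELECT dept, salary FROM employees WHERE salary = (SELECT MAX(salary) FROM employees)

Result:
dept    | salary
--------+-------
Finance | 169338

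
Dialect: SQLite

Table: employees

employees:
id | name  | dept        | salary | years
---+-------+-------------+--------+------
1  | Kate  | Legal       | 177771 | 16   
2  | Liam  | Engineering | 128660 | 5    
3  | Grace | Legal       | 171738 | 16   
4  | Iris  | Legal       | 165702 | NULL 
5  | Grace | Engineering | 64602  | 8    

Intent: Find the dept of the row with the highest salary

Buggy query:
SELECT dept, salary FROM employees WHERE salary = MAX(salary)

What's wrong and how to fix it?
Bug: WHERE is evaluated per row; an aggregate over the whole table isn't defined there

Fix: Use a subquery: WHERE salary = (SELECT MAX(salary) FROM employees)

Corrected query:
SELECT dept, salary FROM employees WHERE salary = (SELECT MAX(salary) FROM employees)

Result:
dept  | salary
------+-------
Legal | 177771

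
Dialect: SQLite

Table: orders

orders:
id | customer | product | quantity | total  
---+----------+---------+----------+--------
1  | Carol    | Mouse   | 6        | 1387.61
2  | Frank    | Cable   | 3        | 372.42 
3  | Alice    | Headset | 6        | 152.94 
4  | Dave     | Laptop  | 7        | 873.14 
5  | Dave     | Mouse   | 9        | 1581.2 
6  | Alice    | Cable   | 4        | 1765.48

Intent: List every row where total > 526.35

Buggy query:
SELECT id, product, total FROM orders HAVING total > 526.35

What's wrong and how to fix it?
Bug: This is a non-aggregate query (no GROUP BY, no aggregates), so in SQLite the HAVING clause is invalid here; a row-level condition belongs in WHERE

Fix: Use WHERE for row-level filtering

Corrected query:
SELECT id, product, total FROM orders WHERE total > 526.35

Result:
id | product | total  
---+---------+--------
1  | Mouse   | 1387.61
4  | Laptop  | 873.14 
5  | Mouse   | 1581.2 
6  | Cable   | 1765.48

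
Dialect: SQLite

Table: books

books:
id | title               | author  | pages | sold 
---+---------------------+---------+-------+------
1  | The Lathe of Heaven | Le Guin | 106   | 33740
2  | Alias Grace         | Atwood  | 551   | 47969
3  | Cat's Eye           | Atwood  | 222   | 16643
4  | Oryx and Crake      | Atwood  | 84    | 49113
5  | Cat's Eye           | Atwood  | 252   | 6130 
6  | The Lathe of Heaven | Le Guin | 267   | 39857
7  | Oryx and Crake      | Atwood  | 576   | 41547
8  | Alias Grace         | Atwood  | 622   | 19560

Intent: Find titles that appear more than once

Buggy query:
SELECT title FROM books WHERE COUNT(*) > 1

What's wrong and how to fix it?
Bug: COUNT(*) is an aggregate and cannot be used in WHERE

Fix: GROUP BY title, then filter groups with HAVING COUNT(*) > 1

Corrected query:
SELECT title FROM books GROUP BY title HAVING COUNT(*) > 1

Result:
title              
-------------------
Alias Grace        
Cat's Eye          
Oryx and Crake     
The Lathe of Heaven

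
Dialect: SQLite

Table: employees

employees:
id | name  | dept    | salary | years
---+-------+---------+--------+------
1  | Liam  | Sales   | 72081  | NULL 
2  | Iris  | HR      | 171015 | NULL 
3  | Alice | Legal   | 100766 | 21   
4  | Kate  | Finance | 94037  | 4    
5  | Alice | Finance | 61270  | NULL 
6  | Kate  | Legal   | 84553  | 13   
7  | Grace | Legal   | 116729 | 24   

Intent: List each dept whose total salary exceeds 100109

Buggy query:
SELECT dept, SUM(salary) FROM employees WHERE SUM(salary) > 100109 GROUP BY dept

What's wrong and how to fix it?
Bug: WHERE runs before GROUP BY, so aggregates aren't available there

Fix: Use HAVING (which filters groups after aggregation) instead of WHERE

Corrected query:
SELECT dept, SUM(salary) FROM employees GROUP BY dept HAVING SUM(salary) > 100109

Result:
dept    | SUM(salary)
--------+------------
Finance | 155307     
HR      | 171015     
Legal   | 302048     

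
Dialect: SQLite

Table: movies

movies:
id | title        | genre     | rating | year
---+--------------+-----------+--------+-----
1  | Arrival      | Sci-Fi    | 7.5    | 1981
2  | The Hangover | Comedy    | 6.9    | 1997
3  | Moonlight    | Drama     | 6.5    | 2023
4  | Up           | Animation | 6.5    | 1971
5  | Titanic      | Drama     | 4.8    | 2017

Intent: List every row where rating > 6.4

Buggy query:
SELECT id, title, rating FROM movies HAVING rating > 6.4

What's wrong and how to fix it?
Bug: This is a non-aggregate query (no GROUP BY, no aggregates), so in SQLite the HAVING clause is invalid here; a row-level condition belongs in WHERE

Fix: Use WHERE for row-level filtering

Corrected query:
SELECT id, title, rating FROM movies WHERE rating > 6.4

Result:
id | title        | rating
---+--------------+-------
1  | Arrival      | 7.5   
2  | The Hangover | 6.9   
3  | Moonlight    | 6.5   
4  | Up           | 6.5   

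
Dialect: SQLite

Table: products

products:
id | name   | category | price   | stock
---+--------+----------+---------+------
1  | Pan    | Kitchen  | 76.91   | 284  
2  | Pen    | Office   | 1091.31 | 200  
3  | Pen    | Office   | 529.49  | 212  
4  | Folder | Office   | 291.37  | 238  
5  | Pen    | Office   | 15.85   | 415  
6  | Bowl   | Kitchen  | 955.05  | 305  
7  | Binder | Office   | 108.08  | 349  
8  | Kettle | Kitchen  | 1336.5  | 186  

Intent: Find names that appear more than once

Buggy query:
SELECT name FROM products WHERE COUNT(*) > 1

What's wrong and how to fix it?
Bug: COUNT(*) is an aggregate and cannot be used in WHERE

Fix: GROUP BY name, then filter groups with HAVING COUNT(*) > 1

Corrected query:
SELECT name FROM products GROUP BY name HAVING COUNT(*) > 1

Result:
name
----
Pen 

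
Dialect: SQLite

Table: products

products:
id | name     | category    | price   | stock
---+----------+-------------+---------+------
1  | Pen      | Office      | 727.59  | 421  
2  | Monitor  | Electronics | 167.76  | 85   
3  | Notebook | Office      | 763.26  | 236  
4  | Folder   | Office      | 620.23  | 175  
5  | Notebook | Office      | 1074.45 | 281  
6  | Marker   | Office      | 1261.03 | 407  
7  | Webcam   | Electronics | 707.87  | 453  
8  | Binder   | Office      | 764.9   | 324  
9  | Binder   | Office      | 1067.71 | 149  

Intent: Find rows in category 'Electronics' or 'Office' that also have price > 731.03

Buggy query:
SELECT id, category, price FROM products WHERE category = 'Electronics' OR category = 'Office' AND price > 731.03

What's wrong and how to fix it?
Bug: AND binds tighter than OR, so this parses as category = 'Electronics' OR (category = 'Office' AND price > 731.03)

Fix: Group the OR with parentheses (or use IN), then AND the threshold

Corrected query:
SELECT id, category, price FROM products WHERE (category = 'Electronics' OR category = 'Office') AND price > 731.03

Result:
id | category | price  
---+----------+--------
3  | Office   | 763.26 
5  | Office   | 1074.45
6  | Office   | 1261.03
8  | Office   | 764.9  
9  | Office   | 1067.71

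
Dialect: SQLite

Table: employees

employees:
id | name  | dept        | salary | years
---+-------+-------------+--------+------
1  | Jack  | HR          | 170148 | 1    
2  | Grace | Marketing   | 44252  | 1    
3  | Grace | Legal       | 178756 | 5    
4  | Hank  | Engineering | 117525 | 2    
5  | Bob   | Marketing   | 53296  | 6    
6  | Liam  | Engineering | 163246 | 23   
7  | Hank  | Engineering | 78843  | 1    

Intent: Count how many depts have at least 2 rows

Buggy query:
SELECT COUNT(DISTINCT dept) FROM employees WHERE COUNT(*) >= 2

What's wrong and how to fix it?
Bug: COUNT(*) cannot appear in WHERE; the per-group count doesn't exist yet

Fix: Use a subquery that GROUPs and filters with HAVING, then count its rows

Corrected query:
SELECT COUNT(*) FROM (SELECT dept FROM employees GROUP BY dept HAVING COUNT(*) >= 2)

Result:
COUNT(*)
--------
2       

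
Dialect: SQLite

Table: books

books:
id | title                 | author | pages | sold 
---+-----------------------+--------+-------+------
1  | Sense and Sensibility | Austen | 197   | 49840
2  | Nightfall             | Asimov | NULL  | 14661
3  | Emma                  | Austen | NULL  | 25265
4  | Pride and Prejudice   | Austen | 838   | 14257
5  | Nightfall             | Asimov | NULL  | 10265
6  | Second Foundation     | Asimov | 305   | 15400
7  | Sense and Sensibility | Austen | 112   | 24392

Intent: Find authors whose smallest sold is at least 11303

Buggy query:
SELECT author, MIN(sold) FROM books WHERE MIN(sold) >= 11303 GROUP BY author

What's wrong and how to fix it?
Bug: Aggregates like MIN are computed per group after WHERE runs

Fix: Replace WHERE with HAVING after the GROUP BY

Corrected query:
SELECT author, MIN(sold) FROM books GROUP BY author HAVING MIN(sold) >= 11303

Result:
author | MIN(sold)
-------+----------
Austen | 14257    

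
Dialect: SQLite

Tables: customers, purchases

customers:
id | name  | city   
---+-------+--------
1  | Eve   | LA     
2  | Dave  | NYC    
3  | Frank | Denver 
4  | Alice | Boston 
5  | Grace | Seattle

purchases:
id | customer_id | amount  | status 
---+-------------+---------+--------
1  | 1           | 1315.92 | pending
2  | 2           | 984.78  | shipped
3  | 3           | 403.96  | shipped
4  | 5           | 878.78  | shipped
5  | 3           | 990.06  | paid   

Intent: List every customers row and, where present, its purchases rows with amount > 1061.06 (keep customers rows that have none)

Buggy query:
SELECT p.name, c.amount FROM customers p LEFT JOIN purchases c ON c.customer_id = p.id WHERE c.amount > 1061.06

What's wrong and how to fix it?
Bug: A WHERE condition on the right-hand table after LEFT JOIN drops unmatched parents

Fix: Put 'c.amount > 1061.06' in the JOIN's ON clause instead of WHERE

Corrected query:
SELECT p.name, c.amount FROM customers p LEFT JOIN purchases c ON c.customer_id = p.id AND c.amount > 1061.06

Result:
name  | amount 
------+--------
Eve   | 1315.92
Dave  | NULL   
Frank | NULL   
Alice | NULL   
Grace | NULL   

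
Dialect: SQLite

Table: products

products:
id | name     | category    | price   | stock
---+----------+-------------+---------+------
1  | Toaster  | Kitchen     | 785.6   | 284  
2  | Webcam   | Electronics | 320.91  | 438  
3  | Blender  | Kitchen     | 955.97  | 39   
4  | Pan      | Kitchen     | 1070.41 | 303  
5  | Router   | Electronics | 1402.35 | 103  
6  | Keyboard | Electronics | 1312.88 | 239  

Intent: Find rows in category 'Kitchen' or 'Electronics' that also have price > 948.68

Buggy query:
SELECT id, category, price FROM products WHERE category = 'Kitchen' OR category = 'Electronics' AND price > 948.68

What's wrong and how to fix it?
Bug: Without parentheses, AND is evaluated before OR, so the price filter only applies to the 'Electronics' branch

Fix: Group the OR with parentheses (or use IN), then AND the threshold

Corrected query:
SELECT id, category, price FROM products WHERE (category = 'Kitchen' OR category = 'Electronics') AND price > 948.68

Result:
id | category    | price  
---+-------------+--------
3  | Kitchen     | 955.97 
4  | Kitchen     | 1070.41
5  | Electronics | 1402.35
6  | Electronics | 1312.88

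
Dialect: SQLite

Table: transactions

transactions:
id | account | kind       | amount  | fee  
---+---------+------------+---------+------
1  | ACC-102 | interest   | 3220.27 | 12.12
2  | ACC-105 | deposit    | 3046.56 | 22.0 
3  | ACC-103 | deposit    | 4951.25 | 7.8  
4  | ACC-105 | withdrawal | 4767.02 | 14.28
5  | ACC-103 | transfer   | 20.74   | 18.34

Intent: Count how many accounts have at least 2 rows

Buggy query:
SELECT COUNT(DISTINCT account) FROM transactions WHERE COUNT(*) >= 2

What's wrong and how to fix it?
Bug: WHERE filters individual rows, not groups, so a group-level COUNT is invalid there

Fix: Group first with HAVING COUNT(*) >= 2, then COUNT the resulting groups

Corrected query:
SELECT COUNT(*) FROM (SELECT account FROM transactions GROUP BY account HAVING COUNT(*) >= 2)

Result:
COUNT(*)
--------
2       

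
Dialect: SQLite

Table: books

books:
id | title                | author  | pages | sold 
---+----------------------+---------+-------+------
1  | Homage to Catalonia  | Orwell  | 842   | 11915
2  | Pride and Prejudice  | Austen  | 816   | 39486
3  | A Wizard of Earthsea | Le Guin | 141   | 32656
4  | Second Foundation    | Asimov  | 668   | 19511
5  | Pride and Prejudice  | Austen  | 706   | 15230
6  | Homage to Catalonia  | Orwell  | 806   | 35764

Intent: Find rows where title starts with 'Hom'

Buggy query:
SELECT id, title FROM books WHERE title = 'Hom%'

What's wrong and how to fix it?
Bug: Wildcards only work with LIKE; '=' treats '%' as a literal character

Fix: Replace '=' with LIKE so 'Hom%' is treated as a pattern

Corrected query:
SELECT id, title FROM books WHERE title LIKE 'Hom%'

Result:
id | title              
---+--------------------
1  | Homage to Catalonia
6  | Homage to Catalonia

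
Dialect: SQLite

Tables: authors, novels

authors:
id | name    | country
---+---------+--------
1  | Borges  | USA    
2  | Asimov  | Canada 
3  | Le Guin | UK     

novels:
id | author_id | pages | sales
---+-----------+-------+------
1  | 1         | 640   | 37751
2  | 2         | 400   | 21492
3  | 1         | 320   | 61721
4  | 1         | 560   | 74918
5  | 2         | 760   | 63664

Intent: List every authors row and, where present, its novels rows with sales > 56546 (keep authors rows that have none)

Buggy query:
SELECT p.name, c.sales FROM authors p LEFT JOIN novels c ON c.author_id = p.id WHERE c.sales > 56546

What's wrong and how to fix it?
Bug: A WHERE condition on the right-hand table after LEFT JOIN drops unmatched parents

Fix: Move the right-table condition into the ON clause so unmatched parents are kept

Corrected query:
SELECT p.name, c.sales FROM authors p LEFT JOIN novels c ON c.author_id = p.id AND c.sales > 56546

Result:
name    | sales
--------+------
Borges  | 61721
Borges  | 74918
Asimov  | 63664
Le Guin | NULL 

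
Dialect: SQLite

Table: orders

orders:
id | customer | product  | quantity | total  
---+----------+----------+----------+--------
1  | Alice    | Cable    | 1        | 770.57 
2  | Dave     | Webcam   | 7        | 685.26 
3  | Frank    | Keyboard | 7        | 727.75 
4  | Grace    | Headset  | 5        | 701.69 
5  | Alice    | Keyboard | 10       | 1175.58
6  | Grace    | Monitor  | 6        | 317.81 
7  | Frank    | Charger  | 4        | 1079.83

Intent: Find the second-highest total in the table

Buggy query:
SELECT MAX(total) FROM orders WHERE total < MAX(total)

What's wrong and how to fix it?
Bug: MAX(total) on the right of the comparison is an aggregate-in-WHERE error

Fix: Put the inner MAX in a scalar subquery

Corrected query:
SELECT MAX(total) FROM orders WHERE total < (SELECT MAX(total) FROM orders)

Result:
MAX(total)
----------
1079.83   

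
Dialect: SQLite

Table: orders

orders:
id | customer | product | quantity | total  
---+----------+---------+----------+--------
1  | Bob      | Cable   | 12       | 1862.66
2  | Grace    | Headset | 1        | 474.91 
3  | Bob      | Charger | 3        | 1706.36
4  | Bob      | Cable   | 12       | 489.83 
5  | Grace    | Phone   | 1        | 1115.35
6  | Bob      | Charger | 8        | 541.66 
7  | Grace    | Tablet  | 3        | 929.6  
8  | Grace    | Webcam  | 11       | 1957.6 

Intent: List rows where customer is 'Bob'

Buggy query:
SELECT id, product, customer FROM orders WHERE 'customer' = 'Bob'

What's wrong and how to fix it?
Bug: Single quotes denote string literals in SQL; the column name is being compared as a constant string

Fix: Reference the column as customer without single quotes

Corrected query:
SELECT id, product, customer FROM orders WHERE customer = 'Bob'

Result:
id | product | customer
---+---------+---------
1  | Cable   | Bob     
3  | Charger | Bob     
4  | Cable   | Bob     
6  | Charger | Bob     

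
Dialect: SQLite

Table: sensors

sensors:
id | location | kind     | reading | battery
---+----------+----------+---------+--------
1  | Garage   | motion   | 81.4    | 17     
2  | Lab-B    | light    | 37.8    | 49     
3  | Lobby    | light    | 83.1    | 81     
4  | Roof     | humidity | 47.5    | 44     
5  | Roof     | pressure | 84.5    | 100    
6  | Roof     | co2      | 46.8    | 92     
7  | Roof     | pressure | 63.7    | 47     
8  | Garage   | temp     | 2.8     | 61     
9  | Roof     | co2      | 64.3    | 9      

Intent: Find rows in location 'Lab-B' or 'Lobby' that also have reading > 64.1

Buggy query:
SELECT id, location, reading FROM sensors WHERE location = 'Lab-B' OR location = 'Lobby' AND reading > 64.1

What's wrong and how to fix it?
Bug: Without parentheses, AND is evaluated before OR, so the reading filter only applies to the 'Lobby' branch

Fix: Group the OR with parentheses (or use IN), then AND the threshold

Corrected query:
SELECT id, location, reading FROM sensors WHERE (location = 'Lab-B' OR location = 'Lobby') AND reading > 64.1

Result:
id | location | reading
---+----------+--------
3  | Lobby    | 83.1   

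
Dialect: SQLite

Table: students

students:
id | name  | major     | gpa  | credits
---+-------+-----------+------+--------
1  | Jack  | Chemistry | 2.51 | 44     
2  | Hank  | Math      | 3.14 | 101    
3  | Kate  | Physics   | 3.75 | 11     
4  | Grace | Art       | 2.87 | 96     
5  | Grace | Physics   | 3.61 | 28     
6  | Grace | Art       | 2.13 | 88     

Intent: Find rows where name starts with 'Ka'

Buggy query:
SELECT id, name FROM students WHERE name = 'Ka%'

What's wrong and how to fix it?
Bug: Wildcards only work with LIKE; '=' treats '%' as a literal character

Fix: Use LIKE for wildcard pattern matching

Corrected query:
SELECT id, name FROM students WHERE name LIKE 'Ka%'

Result:
id | name
---+-----
3  | Kate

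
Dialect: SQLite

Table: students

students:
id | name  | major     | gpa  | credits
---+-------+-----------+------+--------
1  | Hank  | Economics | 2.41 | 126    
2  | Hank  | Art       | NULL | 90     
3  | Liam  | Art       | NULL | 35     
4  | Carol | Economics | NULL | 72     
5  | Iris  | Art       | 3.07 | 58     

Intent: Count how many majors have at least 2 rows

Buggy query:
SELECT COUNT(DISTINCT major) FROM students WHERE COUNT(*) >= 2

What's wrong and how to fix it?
Bug: COUNT(*) cannot appear in WHERE; the per-group count doesn't exist yet

Fix: Use a subquery that GROUPs and filters with HAVING, then count its rows

Corrected query:
SELECT COUNT(*) FROM (SELECT major FROM students GROUP BY major HAVING COUNT(*) >= 2)

Result:
COUNT(*)
--------
2       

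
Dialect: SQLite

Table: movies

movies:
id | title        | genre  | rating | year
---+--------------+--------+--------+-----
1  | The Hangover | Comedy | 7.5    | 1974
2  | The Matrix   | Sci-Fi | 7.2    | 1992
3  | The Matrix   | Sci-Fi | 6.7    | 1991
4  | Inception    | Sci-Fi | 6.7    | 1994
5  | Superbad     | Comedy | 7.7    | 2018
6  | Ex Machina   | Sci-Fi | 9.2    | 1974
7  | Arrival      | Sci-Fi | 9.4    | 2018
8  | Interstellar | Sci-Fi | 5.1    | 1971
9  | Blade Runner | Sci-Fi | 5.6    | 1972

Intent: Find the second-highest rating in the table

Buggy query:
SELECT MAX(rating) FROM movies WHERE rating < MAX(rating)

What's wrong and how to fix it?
Bug: The inner MAX is an aggregate inside WHERE, which is not allowed

Fix: Compute the overall MAX in a subquery, then take MAX of rows below it

Corrected query:
SELECT MAX(rating) FROM movies WHERE rating < (SELECT MAX(rating) FROM movies)

Result:
MAX(rating)
-----------
9.2        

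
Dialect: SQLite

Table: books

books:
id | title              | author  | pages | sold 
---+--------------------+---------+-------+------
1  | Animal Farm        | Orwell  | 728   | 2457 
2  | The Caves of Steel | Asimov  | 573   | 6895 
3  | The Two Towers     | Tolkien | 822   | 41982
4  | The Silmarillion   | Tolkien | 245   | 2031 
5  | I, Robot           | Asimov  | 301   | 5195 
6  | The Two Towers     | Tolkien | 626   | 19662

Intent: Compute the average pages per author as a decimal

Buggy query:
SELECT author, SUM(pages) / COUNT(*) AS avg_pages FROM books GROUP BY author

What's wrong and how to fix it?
Bug: SUM(pages) and COUNT(*) are both integers; the division truncates the fractional part

Fix: Cast one side to REAL so the division keeps the fractional part

Corrected query:
SELECT author, SUM(pages) * 1.0 / COUNT(*) AS avg_pages FROM books GROUP BY author

Result:
author  | avg_pages 
--------+-----------
Asimov  | 437       
Orwell  | 728       
Tolkien | 564.333333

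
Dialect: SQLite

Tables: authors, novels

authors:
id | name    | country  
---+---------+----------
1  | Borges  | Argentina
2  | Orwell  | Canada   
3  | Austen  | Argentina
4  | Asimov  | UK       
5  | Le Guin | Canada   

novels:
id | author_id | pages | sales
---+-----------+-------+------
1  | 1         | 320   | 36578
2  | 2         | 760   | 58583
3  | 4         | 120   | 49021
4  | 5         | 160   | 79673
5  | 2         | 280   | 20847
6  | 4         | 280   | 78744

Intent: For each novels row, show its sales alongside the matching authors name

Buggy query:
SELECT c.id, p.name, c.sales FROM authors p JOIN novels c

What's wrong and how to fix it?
Bug: JOIN with no ON clause produces a cartesian product; every novels row pairs with every authors row

Fix: Specify the join condition linking the foreign key to the parent id

Corrected query:
SELECT c.id, p.name, c.sales FROM authors p JOIN novels c ON c.author_id = p.id

Result:
id | name    | sales
---+---------+------
1  | Borges  | 36578
2  | Orwell  | 58583
3  | Asimov  | 49021
4  | Le Guin | 79673
5  | Orwell  | 20847
6  | Asimov  | 78744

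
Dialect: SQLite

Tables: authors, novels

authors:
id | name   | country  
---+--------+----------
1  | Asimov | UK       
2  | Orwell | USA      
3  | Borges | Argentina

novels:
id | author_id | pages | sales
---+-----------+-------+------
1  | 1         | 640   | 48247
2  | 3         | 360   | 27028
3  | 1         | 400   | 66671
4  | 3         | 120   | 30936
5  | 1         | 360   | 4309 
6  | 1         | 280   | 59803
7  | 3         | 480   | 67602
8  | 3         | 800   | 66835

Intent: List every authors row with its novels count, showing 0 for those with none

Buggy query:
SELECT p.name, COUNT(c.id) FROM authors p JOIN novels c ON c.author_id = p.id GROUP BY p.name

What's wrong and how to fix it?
Bug: An inner join excludes parents with zero children

Fix: Switch to LEFT JOIN to retain unmatched parent rows

Corrected query:
SELECT p.name, COUNT(c.id) FROM authors p LEFT JOIN novels c ON c.author_id = p.id GROUP BY p.name

Result:
name   | COUNT(c.id)
-------+------------
Asimov | 4          
Borges | 4          
Orwell | 0          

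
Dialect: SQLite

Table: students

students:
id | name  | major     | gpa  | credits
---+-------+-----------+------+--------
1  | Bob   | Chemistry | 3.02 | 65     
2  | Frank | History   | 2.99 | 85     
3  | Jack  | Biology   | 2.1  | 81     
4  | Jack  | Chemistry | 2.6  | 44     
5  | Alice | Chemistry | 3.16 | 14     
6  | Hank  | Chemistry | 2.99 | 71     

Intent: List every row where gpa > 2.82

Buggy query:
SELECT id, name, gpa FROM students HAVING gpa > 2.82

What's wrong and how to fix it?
Bug: HAVING filters the output of aggregation, but this query has no GROUP BY and no aggregate functions, so SQLite rejects it (HAVING clause on a non-aggregate query); the condition here is per row

Fix: Replace HAVING with WHERE since the condition applies to individual rows

Corrected query:
SELECT id, name, gpa FROM students WHERE gpa > 2.82

Result:
id | name  | gpa 
---+-------+-----
1  | Bob   | 3.02
2  | Frank | 2.99
5  | Alice | 3.16
6  | Hank  | 2.99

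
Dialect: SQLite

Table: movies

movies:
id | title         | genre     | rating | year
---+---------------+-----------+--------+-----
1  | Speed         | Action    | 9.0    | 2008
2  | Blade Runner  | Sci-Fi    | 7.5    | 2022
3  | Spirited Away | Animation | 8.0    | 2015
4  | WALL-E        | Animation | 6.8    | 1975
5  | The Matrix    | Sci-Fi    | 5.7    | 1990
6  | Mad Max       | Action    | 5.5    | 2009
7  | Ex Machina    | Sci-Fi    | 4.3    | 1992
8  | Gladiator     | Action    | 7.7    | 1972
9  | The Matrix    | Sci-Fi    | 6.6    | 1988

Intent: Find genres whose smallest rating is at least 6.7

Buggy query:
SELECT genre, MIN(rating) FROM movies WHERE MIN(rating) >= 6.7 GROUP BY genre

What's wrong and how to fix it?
Bug: MIN() in WHERE is a misuse of aggregate

Fix: Replace WHERE with HAVING after the GROUP BY

Corrected query:
SELECT genre, MIN(rating) FROM movies GROUP BY genre HAVING MIN(rating) >= 6.7

Result:
genre     | MIN(rating)
----------+------------
Animation | 6.8        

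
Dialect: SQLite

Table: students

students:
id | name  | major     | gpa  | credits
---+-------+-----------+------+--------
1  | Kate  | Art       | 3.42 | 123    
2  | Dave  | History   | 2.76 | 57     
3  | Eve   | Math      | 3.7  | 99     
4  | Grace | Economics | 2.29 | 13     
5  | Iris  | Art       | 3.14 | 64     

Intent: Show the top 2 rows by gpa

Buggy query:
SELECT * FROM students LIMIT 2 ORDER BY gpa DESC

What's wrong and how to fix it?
Bug: ORDER BY cannot follow LIMIT; LIMIT is the final clause

Fix: Swap the clauses: ORDER BY first, then LIMIT

Corrected query:
SELECT * FROM students ORDER BY gpa DESC LIMIT 2

Result:
id | name | major | gpa  | credits
---+------+-------+------+--------
3  | Eve  | Math  | 3.7  | 99     
1  | Kate | Art   | 3.42 | 123    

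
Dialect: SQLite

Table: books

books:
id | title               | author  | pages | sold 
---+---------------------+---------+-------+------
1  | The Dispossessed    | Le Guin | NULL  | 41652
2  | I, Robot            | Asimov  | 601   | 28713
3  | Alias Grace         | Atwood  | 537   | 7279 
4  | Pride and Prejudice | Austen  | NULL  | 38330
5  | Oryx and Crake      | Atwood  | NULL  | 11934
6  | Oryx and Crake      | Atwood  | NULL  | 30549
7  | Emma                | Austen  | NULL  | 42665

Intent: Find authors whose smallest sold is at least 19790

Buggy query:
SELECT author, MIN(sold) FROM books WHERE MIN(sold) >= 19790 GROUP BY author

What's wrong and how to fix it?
Bug: MIN() in WHERE is a misuse of aggregate

Fix: Use HAVING for the per-group MIN condition

Corrected query:
SELECT author, MIN(sold) FROM books GROUP BY author HAVING MIN(sold) >= 19790

Result:
author  | MIN(sold)
--------+----------
Asimov  | 28713    
Austen  | 38330    
Le Guin | 41652    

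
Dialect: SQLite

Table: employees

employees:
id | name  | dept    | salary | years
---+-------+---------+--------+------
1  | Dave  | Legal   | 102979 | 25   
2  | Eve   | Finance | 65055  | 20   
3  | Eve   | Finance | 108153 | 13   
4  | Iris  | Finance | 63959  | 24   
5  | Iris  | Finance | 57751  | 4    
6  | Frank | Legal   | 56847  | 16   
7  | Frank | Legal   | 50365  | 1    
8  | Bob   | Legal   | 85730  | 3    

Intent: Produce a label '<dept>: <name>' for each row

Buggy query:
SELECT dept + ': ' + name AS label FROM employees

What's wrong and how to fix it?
Bug: SQLite uses || for string concatenation; + coerces text to numbers (yielding 0)

Fix: Replace + with || to concatenate text

Corrected query:
SELECT dept || ': ' || name AS label FROM employees

Result:
label        
-------------
Legal: Dave  
Finance: Eve 
Finance: Eve 
Finance: Iris
Finance: Iris
Legal: Frank 
Legal: Frank 
Legal: Bob   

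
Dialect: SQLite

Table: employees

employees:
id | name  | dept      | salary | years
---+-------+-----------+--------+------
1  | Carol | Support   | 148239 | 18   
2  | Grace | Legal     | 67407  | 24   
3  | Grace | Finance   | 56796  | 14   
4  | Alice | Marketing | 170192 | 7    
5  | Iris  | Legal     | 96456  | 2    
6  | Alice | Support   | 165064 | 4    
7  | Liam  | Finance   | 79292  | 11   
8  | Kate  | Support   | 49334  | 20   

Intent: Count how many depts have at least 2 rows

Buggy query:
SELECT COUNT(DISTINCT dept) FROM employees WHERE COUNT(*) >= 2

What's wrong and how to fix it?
Bug: COUNT(*) cannot appear in WHERE; the per-group count doesn't exist yet

Fix: Use a subquery that GROUPs and filters with HAVING, then count its rows

Corrected query:
SELECT COUNT(*) FROM (SELECT dept FROM employees GROUP BY dept HAVING COUNT(*) >= 2)

Result:
COUNT(*)
--------
3       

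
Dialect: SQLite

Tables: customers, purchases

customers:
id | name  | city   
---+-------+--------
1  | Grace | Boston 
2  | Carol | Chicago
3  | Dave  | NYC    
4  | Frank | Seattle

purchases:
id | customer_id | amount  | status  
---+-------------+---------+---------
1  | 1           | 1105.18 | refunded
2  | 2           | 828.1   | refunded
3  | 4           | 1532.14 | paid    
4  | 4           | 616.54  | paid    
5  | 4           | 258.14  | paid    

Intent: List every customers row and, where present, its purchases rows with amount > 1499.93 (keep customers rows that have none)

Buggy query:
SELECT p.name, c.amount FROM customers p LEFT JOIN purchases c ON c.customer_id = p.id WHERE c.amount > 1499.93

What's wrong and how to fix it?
Bug: A WHERE condition on the right-hand table after LEFT JOIN drops unmatched parents

Fix: Put 'c.amount > 1499.93' in the JOIN's ON clause instead of WHERE

Corrected query:
SELECT p.name, c.amount FROM customers p LEFT JOIN purchases c ON c.customer_id = p.id AND c.amount > 1499.93

Result:
name  | amount 
------+--------
Grace | NULL   
Carol | NULL   
Dave  | NULL   
Frank | 1532.14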